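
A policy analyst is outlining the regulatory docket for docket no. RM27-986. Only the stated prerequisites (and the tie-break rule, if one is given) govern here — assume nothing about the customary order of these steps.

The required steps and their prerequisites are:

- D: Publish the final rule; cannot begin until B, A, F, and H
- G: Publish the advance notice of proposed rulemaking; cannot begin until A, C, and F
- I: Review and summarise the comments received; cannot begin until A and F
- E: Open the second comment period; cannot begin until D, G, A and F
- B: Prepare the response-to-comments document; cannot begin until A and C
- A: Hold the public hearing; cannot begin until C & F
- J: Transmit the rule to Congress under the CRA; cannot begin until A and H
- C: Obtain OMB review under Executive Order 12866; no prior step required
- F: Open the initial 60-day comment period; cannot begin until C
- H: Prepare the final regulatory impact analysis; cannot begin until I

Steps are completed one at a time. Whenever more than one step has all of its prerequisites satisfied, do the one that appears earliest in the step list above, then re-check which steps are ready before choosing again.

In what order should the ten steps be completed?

C F A G I B H D E J

Only C has no prerequisites, so it is first.
F needed C, now all done → F.
A needed C and F, now all done → A.
Now G, I and B have their prerequisites met. G is listed earlier, so G next.
Ready: I and B. I is listed earlier → I.
Ready: B and H. B is listed earlier → B.
H needed I, now all done → H.
Ready: D and J. D is listed earlier → D.
E now also ready, so the ready set is {E, J}; E is listed earlier → E.
That leaves J as the only ready step → J.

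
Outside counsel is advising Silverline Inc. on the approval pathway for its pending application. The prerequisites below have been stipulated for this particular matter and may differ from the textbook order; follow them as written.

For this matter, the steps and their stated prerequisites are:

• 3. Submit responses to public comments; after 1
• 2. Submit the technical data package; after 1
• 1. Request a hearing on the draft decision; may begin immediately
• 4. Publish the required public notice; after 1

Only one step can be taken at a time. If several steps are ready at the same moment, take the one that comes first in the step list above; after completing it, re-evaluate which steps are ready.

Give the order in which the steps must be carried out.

1, 3, 2, 4

1 is the only step with nothing outstanding, so it goes first.
3, 2 and 4 are all available; 3 is listed earlier → 3.
Ready: 2 and 4. 2 is listed earlier → 2.
4 is the only step now ready → 4.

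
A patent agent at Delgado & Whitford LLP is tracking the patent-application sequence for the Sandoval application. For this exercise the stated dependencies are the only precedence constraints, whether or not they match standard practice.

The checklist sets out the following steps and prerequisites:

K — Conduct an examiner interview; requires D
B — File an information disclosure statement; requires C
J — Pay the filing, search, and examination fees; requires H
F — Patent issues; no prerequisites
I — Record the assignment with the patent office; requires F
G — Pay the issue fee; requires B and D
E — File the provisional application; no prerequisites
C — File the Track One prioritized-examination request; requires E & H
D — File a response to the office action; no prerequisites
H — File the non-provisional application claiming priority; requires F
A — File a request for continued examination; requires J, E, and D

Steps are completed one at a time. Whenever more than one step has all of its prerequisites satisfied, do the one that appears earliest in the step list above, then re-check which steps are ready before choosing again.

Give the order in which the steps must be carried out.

F I E D K H J C B G A

F, E and D have no prerequisites; F is listed earlier, so F is first.
I and H now also ready, so the ready set is {I, E, D, H}; I is listed earlier → I.
Ready: E, D and H. E is listed earlier → E.
Ready: D and H. D is listed earlier → D.
Ready: K and H. K is listed earlier → K.
H needed F, now all done → H.
Ready: J and C. J is listed earlier → J.
Now C and A have their prerequisites met. C is listed earlier, so C next.
B now also ready, so the ready set is {B, A}; B is listed earlier → B.
G now also ready, so the ready set is {G, A}; G is listed earlier → G.
A needed J, E and D, now all done → A.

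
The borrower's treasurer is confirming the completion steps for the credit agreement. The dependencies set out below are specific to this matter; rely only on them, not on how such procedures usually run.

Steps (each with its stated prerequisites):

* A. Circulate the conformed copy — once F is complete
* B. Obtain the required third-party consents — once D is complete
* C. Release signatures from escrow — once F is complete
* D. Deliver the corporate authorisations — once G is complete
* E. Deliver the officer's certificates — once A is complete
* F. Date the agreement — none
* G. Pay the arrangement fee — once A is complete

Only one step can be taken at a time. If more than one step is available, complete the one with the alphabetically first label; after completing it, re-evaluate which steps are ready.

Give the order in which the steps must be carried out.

F, A, C, E, G, D, B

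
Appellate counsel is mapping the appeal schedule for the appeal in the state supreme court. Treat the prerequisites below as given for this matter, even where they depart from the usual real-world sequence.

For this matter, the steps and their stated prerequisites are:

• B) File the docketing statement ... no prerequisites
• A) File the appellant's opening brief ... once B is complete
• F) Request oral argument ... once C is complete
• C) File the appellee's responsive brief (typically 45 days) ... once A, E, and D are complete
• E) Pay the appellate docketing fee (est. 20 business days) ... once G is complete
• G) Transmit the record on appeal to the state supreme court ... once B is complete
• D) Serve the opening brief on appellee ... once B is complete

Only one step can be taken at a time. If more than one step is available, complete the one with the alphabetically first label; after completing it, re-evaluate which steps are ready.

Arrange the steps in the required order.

B, A, D, G, E, C, F

B is the only step with nothing outstanding, so it goes first.
Ready: A, D and G. A has the earlier label → A.
D and G are both available; D has the earlier label → D.
Next only G has its prerequisites met → G.
E needed G, now all done → E.
C needed A, D and E, now all done → C.
That leaves F as the only ready step → F.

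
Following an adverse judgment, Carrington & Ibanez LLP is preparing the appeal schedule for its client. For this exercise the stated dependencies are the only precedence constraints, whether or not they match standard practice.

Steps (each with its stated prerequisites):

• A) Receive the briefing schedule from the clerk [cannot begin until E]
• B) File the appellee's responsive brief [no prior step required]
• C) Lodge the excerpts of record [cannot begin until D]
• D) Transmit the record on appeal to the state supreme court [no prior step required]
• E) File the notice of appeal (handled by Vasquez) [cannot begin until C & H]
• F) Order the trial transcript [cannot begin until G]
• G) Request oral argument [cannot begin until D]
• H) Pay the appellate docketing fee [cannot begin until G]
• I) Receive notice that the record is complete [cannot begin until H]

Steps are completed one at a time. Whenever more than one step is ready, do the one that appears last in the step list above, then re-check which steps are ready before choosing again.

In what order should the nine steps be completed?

D → G → H → I → F → C → E → B → A

Nothing is required for D and B. D is listed later → D first.
G and C now also ready, so the ready set is {G, C, B}; G is listed later → G.
H and F now also ready, so the ready set is {H, F, C, B}; H is listed later → H.
I now also ready, so the ready set is {I, F, C, B}; I is listed later → I.
Now F, C and B have their prerequisites met. F is listed later, so F next.
Ready: C and B. C is listed later → C.
Ready: E and B. E is listed later → E.
A now also ready, so the ready set is {B, A}; B is listed later → B.
A is the only step now ready → A.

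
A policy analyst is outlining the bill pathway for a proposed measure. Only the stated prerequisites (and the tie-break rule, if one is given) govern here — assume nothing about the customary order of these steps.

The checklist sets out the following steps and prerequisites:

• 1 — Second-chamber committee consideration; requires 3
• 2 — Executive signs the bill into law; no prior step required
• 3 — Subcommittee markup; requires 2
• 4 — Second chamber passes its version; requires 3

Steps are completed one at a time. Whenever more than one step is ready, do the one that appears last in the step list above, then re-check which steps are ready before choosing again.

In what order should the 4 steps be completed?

2 3 4 1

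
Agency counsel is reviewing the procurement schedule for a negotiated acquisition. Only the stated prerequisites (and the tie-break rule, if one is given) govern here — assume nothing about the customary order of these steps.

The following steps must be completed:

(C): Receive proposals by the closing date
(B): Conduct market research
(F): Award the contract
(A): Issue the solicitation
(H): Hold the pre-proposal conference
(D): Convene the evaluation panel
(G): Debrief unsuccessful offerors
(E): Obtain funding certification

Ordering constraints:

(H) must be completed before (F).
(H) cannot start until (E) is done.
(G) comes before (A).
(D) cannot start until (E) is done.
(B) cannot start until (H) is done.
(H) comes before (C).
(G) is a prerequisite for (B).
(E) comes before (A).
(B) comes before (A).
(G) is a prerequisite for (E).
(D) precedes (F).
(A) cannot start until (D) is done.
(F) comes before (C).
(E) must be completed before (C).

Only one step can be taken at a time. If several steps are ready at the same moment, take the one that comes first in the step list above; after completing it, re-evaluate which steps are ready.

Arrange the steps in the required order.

(G) → (E) → (H) → (B) → (D) → (F) → (C) → (A)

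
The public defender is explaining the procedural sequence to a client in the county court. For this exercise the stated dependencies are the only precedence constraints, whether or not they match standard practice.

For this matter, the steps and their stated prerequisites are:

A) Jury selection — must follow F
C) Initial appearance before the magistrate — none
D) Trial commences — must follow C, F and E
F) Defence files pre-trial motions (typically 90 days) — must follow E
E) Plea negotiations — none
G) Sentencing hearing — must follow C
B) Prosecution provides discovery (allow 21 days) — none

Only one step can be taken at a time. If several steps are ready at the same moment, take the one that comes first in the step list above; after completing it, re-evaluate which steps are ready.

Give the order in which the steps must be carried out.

Nothing is required for C, E and B. C is listed earlier → C first.
G now also ready, so the ready set is {E, G, B}; E is listed earlier → E.
Ready: F, G and B. F is listed earlier → F.
A, D, G and B are all available; A is listed earlier → A.
Now D, G and B have their prerequisites met. D is listed earlier, so D next.
Ready: G and B. G is listed earlier → G.
Next only B has its prerequisites met → B.

C, E, F, A, D, G, B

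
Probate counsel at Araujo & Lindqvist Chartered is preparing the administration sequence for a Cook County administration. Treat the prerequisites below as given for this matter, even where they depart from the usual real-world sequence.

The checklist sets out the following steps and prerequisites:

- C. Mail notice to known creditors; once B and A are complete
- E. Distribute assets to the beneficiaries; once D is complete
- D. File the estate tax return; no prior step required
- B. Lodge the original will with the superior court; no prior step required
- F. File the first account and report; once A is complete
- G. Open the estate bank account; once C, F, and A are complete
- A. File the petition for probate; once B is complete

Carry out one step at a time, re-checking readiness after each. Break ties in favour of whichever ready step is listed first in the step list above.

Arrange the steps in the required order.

Nothing is required for D and B. D is listed earlier → D first.
E and B are both available; E is listed earlier → E.
B is the only step now ready → B.
A is the only step now ready → A.
Now C and F have their prerequisites met. C is listed earlier, so C next.
F needed A, now all done → F.
G is the only step now ready → G.

D, E, B, A, C, F, G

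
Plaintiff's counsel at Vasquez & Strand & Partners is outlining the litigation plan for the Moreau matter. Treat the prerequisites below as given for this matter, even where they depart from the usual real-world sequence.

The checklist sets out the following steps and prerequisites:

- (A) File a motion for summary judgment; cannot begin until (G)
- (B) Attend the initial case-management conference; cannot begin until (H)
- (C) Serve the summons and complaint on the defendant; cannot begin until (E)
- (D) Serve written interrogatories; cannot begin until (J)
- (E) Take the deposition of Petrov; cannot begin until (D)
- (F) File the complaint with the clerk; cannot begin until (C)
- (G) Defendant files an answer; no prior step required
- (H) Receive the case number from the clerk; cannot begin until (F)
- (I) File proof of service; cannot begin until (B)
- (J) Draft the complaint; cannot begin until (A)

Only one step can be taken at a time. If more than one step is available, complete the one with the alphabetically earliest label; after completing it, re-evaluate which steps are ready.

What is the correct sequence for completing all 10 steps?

(G) → (A) → (J) → (D) → (E) → (C) → (F) → (H) → (B) → (I)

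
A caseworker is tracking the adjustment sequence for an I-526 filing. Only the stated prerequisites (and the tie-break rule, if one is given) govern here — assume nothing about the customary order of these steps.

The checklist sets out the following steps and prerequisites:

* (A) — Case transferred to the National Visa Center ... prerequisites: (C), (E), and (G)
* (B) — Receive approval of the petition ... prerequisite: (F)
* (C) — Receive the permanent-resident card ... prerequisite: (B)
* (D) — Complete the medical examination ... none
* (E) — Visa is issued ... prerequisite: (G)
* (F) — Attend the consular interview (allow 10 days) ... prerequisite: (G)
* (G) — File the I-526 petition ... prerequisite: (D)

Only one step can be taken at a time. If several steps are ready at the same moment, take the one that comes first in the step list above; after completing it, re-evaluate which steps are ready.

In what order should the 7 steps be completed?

(D), (G), (E), (F), (B), (C), (A)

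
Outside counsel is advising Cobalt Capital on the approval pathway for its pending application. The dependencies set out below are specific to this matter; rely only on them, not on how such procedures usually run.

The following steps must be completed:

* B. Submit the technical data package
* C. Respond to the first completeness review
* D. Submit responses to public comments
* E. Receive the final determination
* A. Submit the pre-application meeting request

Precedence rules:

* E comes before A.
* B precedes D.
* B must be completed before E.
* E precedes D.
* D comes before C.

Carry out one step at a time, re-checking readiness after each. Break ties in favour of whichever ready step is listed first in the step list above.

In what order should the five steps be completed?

B E D C A

B is the only step with nothing outstanding, so it goes first.
E needed B, now all done → E.
Now D and A have their prerequisites met. D is listed earlier, so D next.
C now also ready, so the ready set is {C, A}; C is listed earlier → C.
Next only A has its prerequisites met → A.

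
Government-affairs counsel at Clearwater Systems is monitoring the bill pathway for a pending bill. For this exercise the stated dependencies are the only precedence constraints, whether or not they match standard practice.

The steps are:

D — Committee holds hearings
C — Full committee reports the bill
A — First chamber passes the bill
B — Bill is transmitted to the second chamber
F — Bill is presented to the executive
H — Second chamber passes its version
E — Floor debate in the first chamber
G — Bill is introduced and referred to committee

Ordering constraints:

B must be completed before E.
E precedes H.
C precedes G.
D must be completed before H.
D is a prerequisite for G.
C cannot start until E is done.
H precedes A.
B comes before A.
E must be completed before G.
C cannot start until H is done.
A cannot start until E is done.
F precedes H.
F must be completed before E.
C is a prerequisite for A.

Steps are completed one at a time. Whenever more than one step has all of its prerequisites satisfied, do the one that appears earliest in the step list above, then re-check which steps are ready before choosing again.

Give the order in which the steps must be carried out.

D, B, F, E, H, C, A, G

Nothing is required for D, B and F. D is listed earlier → D first.
Now B and F have their prerequisites met. B is listed earlier, so B next.
That leaves F as the only ready step → F.
Next only E has its prerequisites met → E.
H needed D, F and E, now all done → H.
C is the only step now ready → C.
Now A and G have their prerequisites met. A is listed earlier, so A next.
Next only G has its prerequisites met → G.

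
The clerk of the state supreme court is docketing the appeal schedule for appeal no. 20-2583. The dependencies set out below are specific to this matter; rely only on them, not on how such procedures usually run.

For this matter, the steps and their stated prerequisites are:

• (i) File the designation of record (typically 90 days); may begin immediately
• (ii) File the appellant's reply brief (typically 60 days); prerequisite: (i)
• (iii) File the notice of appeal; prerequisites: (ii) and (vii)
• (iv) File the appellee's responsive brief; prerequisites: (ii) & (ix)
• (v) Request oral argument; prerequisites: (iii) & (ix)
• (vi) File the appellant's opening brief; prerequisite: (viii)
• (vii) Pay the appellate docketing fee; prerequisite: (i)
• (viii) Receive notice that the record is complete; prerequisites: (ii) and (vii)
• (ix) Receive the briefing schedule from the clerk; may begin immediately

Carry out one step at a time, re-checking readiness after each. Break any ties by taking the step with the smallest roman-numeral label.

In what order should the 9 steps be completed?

Nothing is required for (i) and (ix). (i) has the earlier label → (i) first.
(ii), (vii) and (ix) are all available; (ii) has the earlier label → (ii).
Now (vii) and (ix) have their prerequisites met. (vii) has the earlier label, so (vii) next.
Now (iii), (viii) and (ix) have their prerequisites met. (iii) has the earlier label, so (iii) next.
Now (viii) and (ix) have their prerequisites met. (viii) has the earlier label, so (viii) next.
(vi) now also ready, so the ready set is {(vi), (ix)}; (vi) has the earlier label → (vi).
Next only (ix) has its prerequisites met → (ix).
Now (iv) and (v) have their prerequisites met. (iv) has the earlier label, so (iv) next.
(v) needed (iii) and (ix), now all done → (v).

(i), (ii), (vii), (iii), (viii), (vi), (ix), (iv), (v)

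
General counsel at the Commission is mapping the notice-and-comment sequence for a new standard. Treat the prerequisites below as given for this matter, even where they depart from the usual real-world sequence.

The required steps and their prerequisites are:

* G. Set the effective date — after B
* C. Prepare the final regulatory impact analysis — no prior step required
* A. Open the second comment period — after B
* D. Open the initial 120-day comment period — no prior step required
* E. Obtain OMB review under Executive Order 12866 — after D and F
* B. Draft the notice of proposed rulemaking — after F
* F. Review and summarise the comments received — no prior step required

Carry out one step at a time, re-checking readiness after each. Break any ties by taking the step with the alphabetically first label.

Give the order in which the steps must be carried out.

C → D → F → B → A → E → G

Nothing is required for C, D and F. C has the earlier label → C first.
Now D and F have their prerequisites met. D has the earlier label, so D next.
F is the only step now ready → F.
B and E are both available; B has the earlier label → B.
A and G now also ready, so the ready set is {A, E, G}; A has the earlier label → A.
E and G are both available; E has the earlier label → E.
G needed B, now all done → G.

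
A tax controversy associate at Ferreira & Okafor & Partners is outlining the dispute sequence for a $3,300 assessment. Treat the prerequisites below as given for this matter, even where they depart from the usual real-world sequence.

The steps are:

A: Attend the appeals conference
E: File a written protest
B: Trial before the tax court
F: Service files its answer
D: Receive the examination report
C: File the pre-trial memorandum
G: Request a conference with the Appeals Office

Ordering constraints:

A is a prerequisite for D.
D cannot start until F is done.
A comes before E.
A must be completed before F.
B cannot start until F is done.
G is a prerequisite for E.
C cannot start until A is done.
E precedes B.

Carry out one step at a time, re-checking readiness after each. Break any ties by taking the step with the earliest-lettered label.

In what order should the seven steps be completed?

A, C, F, D, G, E, B

Nothing is required for A and G. A has the earlier label → A first.
C and F now also ready, so the ready set is {C, F, G}; C has the earlier label → C.
F and G are both available; F has the earlier label → F.
Ready: D and G. D has the earlier label → D.
That leaves G as the only ready step → G.
Next only E has its prerequisites met → E.
Next only B has its prerequisites met → B.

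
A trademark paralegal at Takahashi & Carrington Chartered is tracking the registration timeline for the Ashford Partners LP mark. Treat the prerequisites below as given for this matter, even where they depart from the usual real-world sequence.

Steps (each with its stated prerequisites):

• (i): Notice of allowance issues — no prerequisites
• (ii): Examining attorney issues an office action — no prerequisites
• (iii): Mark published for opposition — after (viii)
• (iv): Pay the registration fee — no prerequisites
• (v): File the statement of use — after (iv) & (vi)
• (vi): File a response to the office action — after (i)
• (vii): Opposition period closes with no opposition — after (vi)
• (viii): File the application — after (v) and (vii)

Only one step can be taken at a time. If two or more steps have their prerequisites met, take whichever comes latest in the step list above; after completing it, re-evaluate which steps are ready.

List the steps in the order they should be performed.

(iv), (ii), (i), (vi), (vii), (v), (viii), (iii)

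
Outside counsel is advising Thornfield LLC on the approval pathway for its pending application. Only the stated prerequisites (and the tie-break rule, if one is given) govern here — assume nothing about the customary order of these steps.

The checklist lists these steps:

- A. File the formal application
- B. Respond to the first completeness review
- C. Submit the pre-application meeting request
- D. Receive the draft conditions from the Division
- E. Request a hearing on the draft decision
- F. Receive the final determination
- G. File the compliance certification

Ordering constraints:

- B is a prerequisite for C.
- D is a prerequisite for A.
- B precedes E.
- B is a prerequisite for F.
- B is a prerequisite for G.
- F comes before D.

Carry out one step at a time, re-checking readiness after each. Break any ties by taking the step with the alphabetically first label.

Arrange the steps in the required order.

B C E F D A G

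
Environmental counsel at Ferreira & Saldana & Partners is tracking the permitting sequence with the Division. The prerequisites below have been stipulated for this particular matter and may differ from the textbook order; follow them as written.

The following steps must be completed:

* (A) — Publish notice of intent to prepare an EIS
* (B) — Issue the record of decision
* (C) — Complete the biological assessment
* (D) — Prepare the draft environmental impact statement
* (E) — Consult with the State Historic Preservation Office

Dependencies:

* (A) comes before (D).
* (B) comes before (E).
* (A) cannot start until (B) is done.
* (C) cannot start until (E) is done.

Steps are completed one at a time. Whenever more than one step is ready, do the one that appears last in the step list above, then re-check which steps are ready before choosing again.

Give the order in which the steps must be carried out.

(B), (E), (C), (A), (D)

(B) has no prerequisites → (B) first.
Now (E) and (A) have their prerequisites met. (E) is listed later, so (E) next.
(C) now also ready, so the ready set is {(C), (A)}; (C) is listed later → (C).
That leaves (A) as the only ready step → (A).
(D) is the only step now ready → (D).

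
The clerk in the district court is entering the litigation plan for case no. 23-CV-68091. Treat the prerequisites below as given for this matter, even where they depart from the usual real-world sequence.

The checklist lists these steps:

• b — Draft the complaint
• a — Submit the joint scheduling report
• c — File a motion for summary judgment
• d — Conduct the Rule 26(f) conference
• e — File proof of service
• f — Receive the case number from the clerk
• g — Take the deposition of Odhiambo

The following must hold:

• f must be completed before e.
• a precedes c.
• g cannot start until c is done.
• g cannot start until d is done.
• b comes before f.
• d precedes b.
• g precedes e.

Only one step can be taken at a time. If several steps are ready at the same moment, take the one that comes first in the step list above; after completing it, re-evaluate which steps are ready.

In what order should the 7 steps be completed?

a, c, d, b, f, g, e

Nothing is required for a and d. a is listed earlier → a first.
c now also ready, so the ready set is {c, d}; c is listed earlier → c.
That leaves d as the only ready step → d.
b and g are both available; b is listed earlier → b.
f and g are both available; f is listed earlier → f.
g needed c and d, now all done → g.
That leaves e as the only ready step → e.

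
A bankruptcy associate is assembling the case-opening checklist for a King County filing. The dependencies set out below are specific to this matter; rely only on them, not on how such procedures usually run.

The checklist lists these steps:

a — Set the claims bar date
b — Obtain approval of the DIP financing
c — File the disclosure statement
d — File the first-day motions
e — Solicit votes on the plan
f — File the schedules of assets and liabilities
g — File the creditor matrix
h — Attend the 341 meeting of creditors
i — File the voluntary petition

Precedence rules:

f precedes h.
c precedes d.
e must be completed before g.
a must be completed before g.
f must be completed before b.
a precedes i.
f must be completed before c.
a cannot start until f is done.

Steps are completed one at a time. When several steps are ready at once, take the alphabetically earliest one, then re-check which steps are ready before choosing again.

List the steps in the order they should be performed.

e and f have no prerequisites; e has the earlier label, so e is first.
Next only f has its prerequisites met → f.
Ready: a, b, c and h. a has the earlier label → a.
Ready: b, c, g, h and i. b has the earlier label → b.
Ready: c, g, h and i. c has the earlier label → c.
d, g, h and i are all available; d has the earlier label → d.
g, h and i are all available; g has the earlier label → g.
Ready: h and i. h has the earlier label → h.
i needed a, now all done → i.

e f a b c d g h i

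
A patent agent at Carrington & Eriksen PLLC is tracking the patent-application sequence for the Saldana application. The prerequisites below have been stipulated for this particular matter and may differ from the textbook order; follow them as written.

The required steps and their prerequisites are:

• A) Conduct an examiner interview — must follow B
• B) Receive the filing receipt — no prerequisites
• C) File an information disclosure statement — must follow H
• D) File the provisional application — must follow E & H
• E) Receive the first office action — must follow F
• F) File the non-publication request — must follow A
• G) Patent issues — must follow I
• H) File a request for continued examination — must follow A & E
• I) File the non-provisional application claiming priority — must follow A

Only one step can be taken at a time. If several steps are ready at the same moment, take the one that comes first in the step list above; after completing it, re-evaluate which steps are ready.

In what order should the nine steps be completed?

B has no prerequisites → B first.
That leaves A as the only ready step → A.
Now F and I have their prerequisites met. F is listed earlier, so F next.
E now also ready, so the ready set is {E, I}; E is listed earlier → E.
H now also ready, so the ready set is {H, I}; H is listed earlier → H.
Now C, D and I have their prerequisites met. C is listed earlier, so C next.
Ready: D and I. D is listed earlier → D.
Next only I has its prerequisites met → I.
Next only G has its prerequisites met → G.

B, A, F, E, H, C, D, I, G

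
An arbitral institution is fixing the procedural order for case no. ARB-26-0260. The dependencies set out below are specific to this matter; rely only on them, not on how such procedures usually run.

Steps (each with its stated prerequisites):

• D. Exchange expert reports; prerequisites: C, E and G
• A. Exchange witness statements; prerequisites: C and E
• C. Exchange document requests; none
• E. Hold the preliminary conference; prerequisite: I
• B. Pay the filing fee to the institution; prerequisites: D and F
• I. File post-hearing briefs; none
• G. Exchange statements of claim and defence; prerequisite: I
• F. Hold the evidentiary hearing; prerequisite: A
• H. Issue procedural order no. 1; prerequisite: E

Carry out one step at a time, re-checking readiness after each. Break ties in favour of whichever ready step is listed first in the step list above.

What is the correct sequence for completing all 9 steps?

C, I, E, A, G, D, F, B, H

Nothing is required for C and I. C is listed earlier → C first.
I is the only step now ready → I.
Ready: E and G. E is listed earlier → E.
A, G and H are all available; A is listed earlier → A.
F now also ready, so the ready set is {G, F, H}; G is listed earlier → G.
D now also ready, so the ready set is {D, F, H}; D is listed earlier → D.
Now F and H have their prerequisites met. F is listed earlier, so F next.
B and H are both available; B is listed earlier → B.
H needed E, now all done → H.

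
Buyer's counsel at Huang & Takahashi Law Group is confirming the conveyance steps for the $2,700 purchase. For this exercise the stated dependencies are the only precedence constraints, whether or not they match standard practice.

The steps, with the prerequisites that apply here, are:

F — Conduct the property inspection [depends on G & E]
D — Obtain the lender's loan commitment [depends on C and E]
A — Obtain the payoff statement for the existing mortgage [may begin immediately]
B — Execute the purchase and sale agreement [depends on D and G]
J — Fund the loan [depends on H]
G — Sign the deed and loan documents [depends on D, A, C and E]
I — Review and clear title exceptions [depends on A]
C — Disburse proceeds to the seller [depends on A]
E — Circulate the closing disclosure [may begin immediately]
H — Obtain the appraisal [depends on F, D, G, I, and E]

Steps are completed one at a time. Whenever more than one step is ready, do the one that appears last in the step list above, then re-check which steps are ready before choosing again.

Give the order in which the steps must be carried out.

E → A → C → I → D → G → B → F → H → J

E and A have no prerequisites; E is listed later, so E is first.
Next only A has its prerequisites met → A.
C and I are both available; C is listed later → C.
I and D are both available; I is listed later → I.
D needed E and C, now all done → D.
G needed E, C, A and D, now all done → G.
B and F are both available; B is listed later → B.
F needed E and G, now all done → F.
Next only H has its prerequisites met → H.
J is the only step now ready → J.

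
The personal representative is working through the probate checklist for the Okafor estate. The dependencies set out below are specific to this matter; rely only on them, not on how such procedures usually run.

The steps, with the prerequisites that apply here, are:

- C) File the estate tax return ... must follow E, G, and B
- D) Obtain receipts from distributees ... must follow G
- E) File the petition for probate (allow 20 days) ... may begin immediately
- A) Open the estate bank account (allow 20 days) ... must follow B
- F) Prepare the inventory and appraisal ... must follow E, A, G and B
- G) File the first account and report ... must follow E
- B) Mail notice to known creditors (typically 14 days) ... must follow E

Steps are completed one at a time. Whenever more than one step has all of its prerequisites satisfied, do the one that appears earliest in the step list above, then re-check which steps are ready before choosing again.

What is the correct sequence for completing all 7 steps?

E, G, D, B, C, A, F

E has no prerequisites → E first.
G and B are both available; G is listed earlier → G.
D now also ready, so the ready set is {D, B}; D is listed earlier → D.
That leaves B as the only ready step → B.
C and A are both available; C is listed earlier → C.
That leaves A as the only ready step → A.
That leaves F as the only ready step → F.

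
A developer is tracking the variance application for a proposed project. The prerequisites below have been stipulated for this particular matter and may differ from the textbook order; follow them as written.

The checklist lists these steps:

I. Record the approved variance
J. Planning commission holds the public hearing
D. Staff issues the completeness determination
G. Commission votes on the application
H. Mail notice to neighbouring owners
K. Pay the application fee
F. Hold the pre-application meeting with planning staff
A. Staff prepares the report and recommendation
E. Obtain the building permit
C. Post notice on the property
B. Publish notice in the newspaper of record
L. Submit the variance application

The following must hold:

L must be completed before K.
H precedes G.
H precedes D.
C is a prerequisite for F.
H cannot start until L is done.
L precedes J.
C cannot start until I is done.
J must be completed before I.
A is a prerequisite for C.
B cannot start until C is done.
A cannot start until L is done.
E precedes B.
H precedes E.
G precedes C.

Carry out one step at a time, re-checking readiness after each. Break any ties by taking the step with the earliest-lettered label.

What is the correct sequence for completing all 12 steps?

L, A, H, D, E, G, J, I, C, B, F, K

L has no prerequisites → L first.
Now A, H, J and K have their prerequisites met. A has the earlier label, so A next.
Ready: H, J and K. H has the earlier label → H.
D, E and G now also ready, so the ready set is {D, E, G, J, K}; D has the earlier label → D.
E, G, J and K are all available; E has the earlier label → E.
Ready: G, J and K. G has the earlier label → G.
Now J and K have their prerequisites met. J has the earlier label, so J next.
I now also ready, so the ready set is {I, K}; I has the earlier label → I.
Now C and K have their prerequisites met. C has the earlier label, so C next.
Ready: B, F and K. B has the earlier label → B.
Now F and K have their prerequisites met. F has the earlier label, so F next.
K needed L, now all done → K.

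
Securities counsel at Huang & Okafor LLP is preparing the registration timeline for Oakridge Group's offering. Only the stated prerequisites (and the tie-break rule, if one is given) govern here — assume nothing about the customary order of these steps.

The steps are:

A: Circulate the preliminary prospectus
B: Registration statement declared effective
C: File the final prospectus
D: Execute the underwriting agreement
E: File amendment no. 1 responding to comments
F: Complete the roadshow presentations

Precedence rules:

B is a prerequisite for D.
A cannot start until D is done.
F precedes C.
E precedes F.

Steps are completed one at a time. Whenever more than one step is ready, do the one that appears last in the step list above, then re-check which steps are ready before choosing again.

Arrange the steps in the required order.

E → F → C → B → D → A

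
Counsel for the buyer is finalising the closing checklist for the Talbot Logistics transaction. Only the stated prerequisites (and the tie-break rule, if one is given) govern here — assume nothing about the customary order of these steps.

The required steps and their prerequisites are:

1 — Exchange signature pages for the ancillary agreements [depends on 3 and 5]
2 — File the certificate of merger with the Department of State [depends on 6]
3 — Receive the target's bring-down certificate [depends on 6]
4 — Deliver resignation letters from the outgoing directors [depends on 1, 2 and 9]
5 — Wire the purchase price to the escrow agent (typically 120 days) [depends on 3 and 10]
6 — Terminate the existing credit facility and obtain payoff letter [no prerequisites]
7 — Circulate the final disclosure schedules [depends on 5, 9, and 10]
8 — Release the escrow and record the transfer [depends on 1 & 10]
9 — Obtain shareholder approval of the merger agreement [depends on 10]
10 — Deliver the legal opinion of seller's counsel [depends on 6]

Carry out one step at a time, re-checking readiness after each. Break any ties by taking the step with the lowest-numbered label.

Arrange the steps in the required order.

6 is the only step with nothing outstanding, so it goes first.
Now 2, 3 and 10 have their prerequisites met. 2 has the earlier label, so 2 next.
Ready: 3 and 10. 3 has the earlier label → 3.
Next only 10 has its prerequisites met → 10.
Now 5 and 9 have their prerequisites met. 5 has the earlier label, so 5 next.
Ready: 1 and 9. 1 has the earlier label → 1.
Ready: 8 and 9. 8 has the earlier label → 8.
9 needed 10, now all done → 9.
Now 4 and 7 have their prerequisites met. 4 has the earlier label, so 4 next.
That leaves 7 as the only ready step → 7.

6, 2, 3, 10, 5, 1, 8, 9, 4, 7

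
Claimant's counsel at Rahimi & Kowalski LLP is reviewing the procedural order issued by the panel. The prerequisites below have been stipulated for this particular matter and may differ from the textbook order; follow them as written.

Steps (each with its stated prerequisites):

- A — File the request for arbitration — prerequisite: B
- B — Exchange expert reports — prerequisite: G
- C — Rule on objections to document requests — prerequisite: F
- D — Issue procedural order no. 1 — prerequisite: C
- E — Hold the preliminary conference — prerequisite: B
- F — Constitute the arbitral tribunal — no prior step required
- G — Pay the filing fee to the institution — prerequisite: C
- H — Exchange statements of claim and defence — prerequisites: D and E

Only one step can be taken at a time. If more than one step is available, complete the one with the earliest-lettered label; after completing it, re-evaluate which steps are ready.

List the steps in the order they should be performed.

F C D G B A E H

F is the only step with nothing outstanding, so it goes first.
Next only C has its prerequisites met → C.
Ready: D and G. D has the earlier label → D.
G needed C, now all done → G.
B needed G, now all done → B.
A and E are both available; A has the earlier label → A.
E is the only step now ready → E.
H needed D and E, now all done → H.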